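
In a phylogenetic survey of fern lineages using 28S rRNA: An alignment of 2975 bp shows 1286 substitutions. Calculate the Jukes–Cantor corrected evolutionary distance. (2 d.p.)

0.64

p = 1286/2975 ≈ 0.432269.
d = −(3/4) ln(1 − 4p/3) = −0.75 ln(1 − 0.576359) = −0.75 ln(0.423641)
  = −0.75 × (-0.858869) = 0.644152 substitutions/site.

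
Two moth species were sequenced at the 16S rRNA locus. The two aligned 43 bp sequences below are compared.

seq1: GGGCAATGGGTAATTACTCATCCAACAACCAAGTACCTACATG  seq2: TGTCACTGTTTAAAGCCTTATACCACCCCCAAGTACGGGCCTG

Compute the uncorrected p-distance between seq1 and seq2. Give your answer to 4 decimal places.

The sequences differ at 17 of 43 positions.
p = 17/43 = 0.395348… ≈ 0.3953 (to 4 d.p.).

0.3953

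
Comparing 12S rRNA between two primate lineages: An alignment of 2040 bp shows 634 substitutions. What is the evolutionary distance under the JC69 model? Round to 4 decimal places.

p = 634/2040 ≈ 0.310784.
d = −(3/4) ln(1 − 4p/3) = −0.75 ln(1 − 0.414379) = −0.75 ln(0.585621)
  = −0.75 × (-0.535082) = 0.401312 substitutions/site.

0.4013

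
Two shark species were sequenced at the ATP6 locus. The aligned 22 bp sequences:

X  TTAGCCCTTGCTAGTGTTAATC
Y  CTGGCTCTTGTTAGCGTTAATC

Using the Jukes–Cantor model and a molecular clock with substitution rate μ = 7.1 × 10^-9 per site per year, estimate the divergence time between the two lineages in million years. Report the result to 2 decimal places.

The sequences differ at 5 of 22 sites (1, 3, 6, 11, 15), so p = 5/22 ≈ 0.227273.
d = −(3/4) ln(1 − 4p/3) = −0.75 ln(1 − 0.303031) = −0.75 ln(0.696969)
  = −0.75 × (-0.361014) = 0.270761 substitutions/site.
Under a molecular clock d = 2μt, so t = d/(2μ) = 0.270761 / (2 × 7.1 × 10^-9) = 19.07 million years.

19.07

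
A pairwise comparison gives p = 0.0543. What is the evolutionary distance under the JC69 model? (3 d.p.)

0.056

d = −(3/4) ln(1 − 4p/3) = −0.75 ln(1 − 0.0724) = −0.75 ln(0.9276)
  = −0.75 × (-0.075155) = 0.056366 substitutions/site.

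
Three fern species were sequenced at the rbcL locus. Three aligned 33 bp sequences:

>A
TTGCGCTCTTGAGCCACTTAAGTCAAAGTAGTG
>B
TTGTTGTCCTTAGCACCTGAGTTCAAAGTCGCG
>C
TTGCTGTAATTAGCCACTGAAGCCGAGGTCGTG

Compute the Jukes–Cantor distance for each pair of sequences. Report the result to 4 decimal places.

A–B: 12/33 sites differ → p ≈ 0.363636, d = −0.75 ln(1 − 0.484848) = 0.497470 ≈ 0.4975.
A–C: 10/33 sites differ → p ≈ 0.30303, d = −0.75 ln(1 − 0.40404) = 0.388186 ≈ 0.3882.
B–C: 11/33 sites differ → p ≈ 0.333333, d = −0.75 ln(1 − 0.444444) = 0.440839 ≈ 0.4408.

d(A,B) = 0.4975, d(A,C) = 0.3882, d(B,C) = 0.4408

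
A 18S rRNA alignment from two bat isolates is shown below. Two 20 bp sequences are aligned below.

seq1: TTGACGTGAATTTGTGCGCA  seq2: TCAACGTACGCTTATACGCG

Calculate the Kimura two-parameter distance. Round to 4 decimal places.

0.9749

Of 20 sites, 8 differences are transitions and 1 are transversions, so P = 8/20 = 0.4 and Q = 1/20 = 0.05.
Under the Kimura two-parameter model, d = −½ ln(1 − 2P − Q) − ¼ ln(1 − 2Q).
1 − 2P − Q = 0.15, giving −½ ln(0.15) = 0.948560.
1 − 2Q = 0.9, giving −¼ ln(0.9) = 0.026340.
d = 0.948560 + 0.026340 = 0.974900.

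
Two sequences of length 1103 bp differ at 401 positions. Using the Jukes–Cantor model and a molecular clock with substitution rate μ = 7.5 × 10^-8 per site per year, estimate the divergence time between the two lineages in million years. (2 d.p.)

3.32

p = 401/1103 ≈ 0.363554.
d = −(3/4) ln(1 − 4p/3) = −0.75 ln(1 − 0.484739) = −0.75 ln(0.515261)
  = −0.75 × (-0.663082) = 0.497312 substitutions/site.
Under a molecular clock d = 2μt, so t = d/(2μ) = 0.497312 / (2 × 7.5 × 10^-8) = 3.32 million years.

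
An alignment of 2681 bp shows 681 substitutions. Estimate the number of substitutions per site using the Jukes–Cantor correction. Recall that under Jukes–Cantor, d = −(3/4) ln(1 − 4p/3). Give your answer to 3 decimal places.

0.310

p = 681/2681 ≈ 0.25401.
d = −(3/4) ln(1 − 4p/3) = −0.75 ln(1 − 0.33868) = −0.75 ln(0.66132)
  = −0.75 × (-0.413517) = 0.310138 substitutions/site.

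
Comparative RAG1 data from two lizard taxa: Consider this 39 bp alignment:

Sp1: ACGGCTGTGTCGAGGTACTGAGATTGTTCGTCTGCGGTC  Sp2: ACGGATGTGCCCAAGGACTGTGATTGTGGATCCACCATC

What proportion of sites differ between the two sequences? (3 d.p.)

The sequences differ at 13 of 39 positions.
p = 13/39 = 0.333333… ≈ 0.333 (to 3 d.p.).

0.333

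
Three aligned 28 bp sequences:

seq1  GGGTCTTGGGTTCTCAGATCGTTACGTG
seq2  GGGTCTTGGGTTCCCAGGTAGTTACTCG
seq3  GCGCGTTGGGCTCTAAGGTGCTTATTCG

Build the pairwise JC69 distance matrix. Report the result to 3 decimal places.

d(seq1,seq2) = 0.204, d(seq1,seq3) = 0.556, d(seq2,seq3) = 0.420

seq1–seq2: 5/28 sites differ → p ≈ 0.178571, d = −0.75 ln(1 − 0.238095) = 0.203950 ≈ 0.204.
seq1–seq3: 11/28 sites differ → p ≈ 0.392857, d = −0.75 ln(1 − 0.523809) = 0.556452 ≈ 0.556.
seq2–seq3: 9/28 sites differ → p ≈ 0.321429, d = −0.75 ln(1 − 0.428572) = 0.419713 ≈ 0.420.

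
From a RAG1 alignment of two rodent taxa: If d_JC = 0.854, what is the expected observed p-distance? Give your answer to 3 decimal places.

0.510

p = (3/4)(1 − e^(−4d/3)) = 0.75 × (1 − e^(-1.138667)) = 0.75 × (1 − 0.320246) = 0.509816.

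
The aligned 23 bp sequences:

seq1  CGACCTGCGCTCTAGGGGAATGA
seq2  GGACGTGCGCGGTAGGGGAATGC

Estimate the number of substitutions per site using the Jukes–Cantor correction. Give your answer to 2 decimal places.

The sequences differ at 5 of 23 sites (1, 5, 11, 12, 23), so p = 5/23 ≈ 0.217391.
d = −(3/4) ln(1 − 4p/3) = −0.75 ln(1 − 0.289855) = −0.75 ln(0.710145)
  = −0.75 × (-0.342286) = 0.256715 substitutions/site.

0.26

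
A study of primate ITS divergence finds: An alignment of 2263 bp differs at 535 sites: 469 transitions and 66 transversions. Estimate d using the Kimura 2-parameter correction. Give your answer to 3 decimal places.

P = 469/2263 ≈ 0.207247 and Q = 66/2263 ≈ 0.029165.
Under the Kimura two-parameter model, d = −½ ln(1 − 2P − Q) − ¼ ln(1 − 2Q).
1 − 2P − Q = 0.556341, giving −½ ln(0.556341) = 0.293187.
1 − 2Q = 0.94167, giving −¼ ln(0.94167) = 0.015025.
d = 0.293187 + 0.015025 = 0.308212.

0.308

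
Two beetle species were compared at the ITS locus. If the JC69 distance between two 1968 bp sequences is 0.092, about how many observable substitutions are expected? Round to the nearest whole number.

Invert JC69: p = (3/4)(1 − e^(−4d/3)) = 0.75 × (1 − e^(-0.122667)) = 0.75 × (1 − 0.884558) = 0.086582.
Expected differing sites = pL ≈ 0.086582 × 1968 = 170.393376 ≈ 170.

170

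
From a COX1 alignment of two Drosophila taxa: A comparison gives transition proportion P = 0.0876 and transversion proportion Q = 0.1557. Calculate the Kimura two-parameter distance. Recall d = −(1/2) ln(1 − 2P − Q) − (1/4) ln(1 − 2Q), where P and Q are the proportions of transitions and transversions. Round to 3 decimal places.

Under the Kimura two-parameter model, d = −½ ln(1 − 2P − Q) − ¼ ln(1 − 2Q).
1 − 2P − Q = 0.6691, giving −½ ln(0.6691) = 0.200911.
1 − 2Q = 0.6886, giving −¼ ln(0.6886) = 0.093274.
d = 0.200911 + 0.093274 = 0.294185.

0.294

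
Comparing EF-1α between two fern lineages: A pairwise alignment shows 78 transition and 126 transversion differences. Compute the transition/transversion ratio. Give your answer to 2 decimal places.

0.62

R = 78/126 = 0.619047… ≈ 0.62 (to 2 d.p.).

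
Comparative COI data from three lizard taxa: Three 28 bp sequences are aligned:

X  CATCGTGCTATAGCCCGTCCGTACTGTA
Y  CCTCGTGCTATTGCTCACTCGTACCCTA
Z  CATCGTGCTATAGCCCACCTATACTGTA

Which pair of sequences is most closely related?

X–Y: 8/28 differ, p = 0.286, d = 0.360.
X–Z: 4/28 differ, p = 0.143, d = 0.158.
Y–Z: 8/28 differ, p = 0.286, d = 0.360.
The smallest distance is between X and Z.

X and Z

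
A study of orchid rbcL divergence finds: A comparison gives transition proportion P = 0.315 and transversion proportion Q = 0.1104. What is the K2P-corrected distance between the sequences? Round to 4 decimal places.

Under the Kimura two-parameter model, d = −½ ln(1 − 2P − Q) − ¼ ln(1 − 2Q).
1 − 2P − Q = 0.2596, giving −½ ln(0.2596) = 0.674307.
1 − 2Q = 0.7792, giving −¼ ln(0.7792) = 0.062372.
d = 0.674307 + 0.062372 = 0.736679.

0.7367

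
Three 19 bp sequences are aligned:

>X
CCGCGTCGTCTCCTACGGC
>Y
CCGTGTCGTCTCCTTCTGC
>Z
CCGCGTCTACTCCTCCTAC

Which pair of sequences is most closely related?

X and Y

X–Y: 3/19 differ, p = 0.158, d = 0.177.
X–Z: 5/19 differ, p = 0.263, d = 0.324.
Y–Z: 5/19 differ, p = 0.263, d = 0.324.
The smallest distance is between X and Y.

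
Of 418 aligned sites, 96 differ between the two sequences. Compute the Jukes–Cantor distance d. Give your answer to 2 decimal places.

p = 96/418 ≈ 0.229665.
d = −(3/4) ln(1 − 4p/3) = −0.75 ln(1 − 0.30622) = −0.75 ln(0.69378)
  = −0.75 × (-0.365600) = 0.274200 substitutions/site.

0.27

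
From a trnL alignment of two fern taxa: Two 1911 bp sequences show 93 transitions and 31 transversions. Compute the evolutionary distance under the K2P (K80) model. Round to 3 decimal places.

P = 93/1911 ≈ 0.048666 and Q = 31/1911 ≈ 0.016222.
Under the Kimura two-parameter model, d = −½ ln(1 − 2P − Q) − ¼ ln(1 − 2Q).
1 − 2P − Q = 0.886446, giving −½ ln(0.886446) = 0.060268.
1 − 2Q = 0.967556, giving −¼ ln(0.967556) = 0.008245.
d = 0.060268 + 0.008245 = 0.068513.

0.069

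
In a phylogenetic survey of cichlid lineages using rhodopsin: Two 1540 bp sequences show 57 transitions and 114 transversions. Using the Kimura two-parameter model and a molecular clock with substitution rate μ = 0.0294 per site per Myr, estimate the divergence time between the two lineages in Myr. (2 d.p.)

2.04

P = 57/1540 ≈ 0.037013 and Q = 114/1540 ≈ 0.074026.
Under the Kimura two-parameter model, d = −½ ln(1 − 2P − Q) − ¼ ln(1 − 2Q).
1 − 2P − Q = 0.851948, giving −½ ln(0.851948) = 0.080115.
1 − 2Q = 0.851948, giving −¼ ln(0.851948) = 0.040057.
d = 0.080115 + 0.040057 = 0.120172.
Under a molecular clock d = 2μt, so t = d/(2μ) = 0.120172 / (2 × 0.0294) = 2.04 Myr.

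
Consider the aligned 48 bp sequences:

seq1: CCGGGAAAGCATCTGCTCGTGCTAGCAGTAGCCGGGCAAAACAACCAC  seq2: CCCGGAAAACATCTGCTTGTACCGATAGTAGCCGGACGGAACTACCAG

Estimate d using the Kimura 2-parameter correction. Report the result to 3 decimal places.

Of 48 sites, 10 differences are transitions and 3 are transversions, so P = 10/48 ≈ 0.208333 and Q = 3/48 = 0.0625.
Under the Kimura two-parameter model, d = −½ ln(1 − 2P − Q) − ¼ ln(1 − 2Q).
1 − 2P − Q = 0.520834, giving −½ ln(0.520834) = 0.326162.
1 − 2Q = 0.875, giving −¼ ln(0.875) = 0.033383.
d = 0.326162 + 0.033383 = 0.359545.

0.360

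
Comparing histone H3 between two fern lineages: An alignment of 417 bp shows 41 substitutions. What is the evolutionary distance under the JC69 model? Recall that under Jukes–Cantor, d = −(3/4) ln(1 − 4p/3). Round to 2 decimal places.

0.11

p = 41/417 ≈ 0.098321.
d = −(3/4) ln(1 − 4p/3) = −0.75 ln(1 − 0.131095) = −0.75 ln(0.868905)
  = −0.75 × (-0.140521) = 0.105391 substitutions/site.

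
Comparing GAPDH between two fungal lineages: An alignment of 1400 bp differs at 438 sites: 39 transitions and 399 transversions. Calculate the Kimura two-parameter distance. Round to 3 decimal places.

0.419

P = 39/1400 ≈ 0.027857 and Q = 399/1400 = 0.285.
Under the Kimura two-parameter model, d = −½ ln(1 − 2P − Q) − ¼ ln(1 − 2Q).
1 − 2P − Q = 0.659286, giving −½ ln(0.659286) = 0.208299.
1 − 2Q = 0.43, giving −¼ ln(0.43) = 0.210993.
d = 0.208299 + 0.210993 = 0.419292.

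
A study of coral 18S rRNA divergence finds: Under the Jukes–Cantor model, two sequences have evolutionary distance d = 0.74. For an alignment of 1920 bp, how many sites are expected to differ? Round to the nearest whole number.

903

Invert JC69: p = (3/4)(1 − e^(−4d/3)) = 0.75 × (1 − e^(-0.986667)) = 0.75 × (1 − 0.372817) = 0.470387.
Expected differing sites = pL ≈ 0.470387 × 1920 = 903.14304 ≈ 903.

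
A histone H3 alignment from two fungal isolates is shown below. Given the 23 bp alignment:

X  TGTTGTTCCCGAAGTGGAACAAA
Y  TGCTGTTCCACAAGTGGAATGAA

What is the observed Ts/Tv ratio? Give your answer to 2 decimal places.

Transitions are A↔G and C↔T; transversions are all other mismatches.
Transitions: 3. Transversions: 2.
R = 3/2 = 1.50.

1.50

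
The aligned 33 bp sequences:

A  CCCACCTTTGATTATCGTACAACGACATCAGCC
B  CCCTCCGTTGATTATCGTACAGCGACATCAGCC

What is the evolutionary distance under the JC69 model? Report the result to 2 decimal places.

The sequences differ at 3 of 33 sites (4, 7, 22), so p = 3/33 ≈ 0.090909.
d = −(3/4) ln(1 − 4p/3) = −0.75 ln(1 − 0.121212) = −0.75 ln(0.878788)
  = −0.75 × (-0.129212) = 0.096909 substitutions/site.

0.10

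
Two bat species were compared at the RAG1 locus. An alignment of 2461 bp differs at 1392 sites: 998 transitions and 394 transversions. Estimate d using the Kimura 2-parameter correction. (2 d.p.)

P = 998/2461 ≈ 0.405526 and Q = 394/2461 ≈ 0.160098.
Under the Kimura two-parameter model, d = −½ ln(1 − 2P − Q) − ¼ ln(1 − 2Q).
1 − 2P − Q = 0.02885, giving −½ ln(0.02885) = 1.772823.
1 − 2Q = 0.679804, giving −¼ ln(0.679804) = 0.096488.
d = 1.772823 + 0.096488 = 1.869311.

1.87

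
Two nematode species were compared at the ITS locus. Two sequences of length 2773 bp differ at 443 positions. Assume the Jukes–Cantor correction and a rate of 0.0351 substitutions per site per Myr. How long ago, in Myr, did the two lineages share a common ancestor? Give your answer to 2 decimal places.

2.56

p = 443/2773 ≈ 0.159755.
d = −(3/4) ln(1 − 4p/3) = −0.75 ln(1 − 0.213007) = −0.75 ln(0.786993)
  = −0.75 × (-0.239536) = 0.179652 substitutions/site.
Under a molecular clock d = 2μt, so t = d/(2μ) = 0.179652 / (2 × 0.0351) = 2.56 Myr.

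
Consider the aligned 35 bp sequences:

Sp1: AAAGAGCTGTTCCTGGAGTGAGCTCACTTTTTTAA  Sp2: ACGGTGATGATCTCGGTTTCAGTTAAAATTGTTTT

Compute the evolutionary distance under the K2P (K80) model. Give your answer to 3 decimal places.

Of 35 sites, 4 differences are transitions and 13 are transversions, so P = 4/35 ≈ 0.114286 and Q = 13/35 ≈ 0.371429.
Under the Kimura two-parameter model, d = −½ ln(1 − 2P − Q) − ¼ ln(1 − 2Q).
1 − 2P − Q = 0.399999, giving −½ ln(0.399999) = 0.458147.
1 − 2Q = 0.257142, giving −¼ ln(0.257142) = 0.339532.
d = 0.458147 + 0.339532 = 0.797679.

0.798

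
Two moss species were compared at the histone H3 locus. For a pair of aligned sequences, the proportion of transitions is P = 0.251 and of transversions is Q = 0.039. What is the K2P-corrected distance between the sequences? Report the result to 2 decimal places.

0.41

Under the Kimura two-parameter model, d = −½ ln(1 − 2P − Q) − ¼ ln(1 − 2Q).
1 − 2P − Q = 0.459, giving −½ ln(0.459) = 0.389353.
1 − 2Q = 0.922, giving −¼ ln(0.922) = 0.020303.
d = 0.389353 + 0.020303 = 0.409656.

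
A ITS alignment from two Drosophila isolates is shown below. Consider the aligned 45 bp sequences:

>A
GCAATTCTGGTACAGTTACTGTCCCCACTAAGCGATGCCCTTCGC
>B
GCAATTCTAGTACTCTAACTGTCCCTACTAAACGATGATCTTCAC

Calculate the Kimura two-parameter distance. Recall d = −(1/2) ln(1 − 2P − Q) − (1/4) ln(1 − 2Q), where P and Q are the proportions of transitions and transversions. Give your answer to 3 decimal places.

0.235

Of 45 sites, 5 differences are transitions and 4 are transversions, so P = 5/45 ≈ 0.111111 and Q = 4/45 ≈ 0.088889.
Under the Kimura two-parameter model, d = −½ ln(1 − 2P − Q) − ¼ ln(1 − 2Q).
1 − 2P − Q = 0.688889, giving −½ ln(0.688889) = 0.186338.
1 − 2Q = 0.822222, giving −¼ ln(0.822222) = 0.048936.
d = 0.186338 + 0.048936 = 0.235274.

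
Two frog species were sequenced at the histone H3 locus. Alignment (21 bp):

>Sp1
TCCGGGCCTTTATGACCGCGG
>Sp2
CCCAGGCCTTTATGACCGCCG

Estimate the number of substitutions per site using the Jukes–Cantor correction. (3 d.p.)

The sequences differ at 3 of 21 sites (1, 4, 20), so p = 3/21 ≈ 0.142857.
d = −(3/4) ln(1 − 4p/3) = −0.75 ln(1 − 0.190476) = −0.75 ln(0.809524)
  = −0.75 × (-0.211309) = 0.158482 substitutions/site.

0.158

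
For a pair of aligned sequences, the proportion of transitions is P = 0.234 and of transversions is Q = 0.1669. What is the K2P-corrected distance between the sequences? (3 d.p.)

Under the Kimura two-parameter model, d = −½ ln(1 − 2P − Q) − ¼ ln(1 − 2Q).
1 − 2P − Q = 0.3651, giving −½ ln(0.3651) = 0.503792.
1 − 2Q = 0.6662, giving −¼ ln(0.6662) = 0.101541.
d = 0.503792 + 0.101541 = 0.605333.

0.605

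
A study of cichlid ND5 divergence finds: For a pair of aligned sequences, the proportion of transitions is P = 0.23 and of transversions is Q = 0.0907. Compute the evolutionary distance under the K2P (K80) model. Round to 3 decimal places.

Under the Kimura two-parameter model, d = −½ ln(1 − 2P − Q) − ¼ ln(1 − 2Q).
1 − 2P − Q = 0.4493, giving −½ ln(0.4493) = 0.400032.
1 − 2Q = 0.8186, giving −¼ ln(0.8186) = 0.050040.
d = 0.400032 + 0.050040 = 0.450072.

0.450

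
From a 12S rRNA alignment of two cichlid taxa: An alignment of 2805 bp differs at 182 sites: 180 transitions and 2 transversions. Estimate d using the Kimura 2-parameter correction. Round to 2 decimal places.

0.07

P = 180/2805 ≈ 0.064171 and Q = 2/2805 ≈ 0.000713.
Under the Kimura two-parameter model, d = −½ ln(1 − 2P − Q) − ¼ ln(1 − 2Q).
1 − 2P − Q = 0.870945, giving −½ ln(0.870945) = 0.069088.
1 − 2Q = 0.998574, giving −¼ ln(0.998574) = 0.000357.
d = 0.069088 + 0.000357 = 0.069445.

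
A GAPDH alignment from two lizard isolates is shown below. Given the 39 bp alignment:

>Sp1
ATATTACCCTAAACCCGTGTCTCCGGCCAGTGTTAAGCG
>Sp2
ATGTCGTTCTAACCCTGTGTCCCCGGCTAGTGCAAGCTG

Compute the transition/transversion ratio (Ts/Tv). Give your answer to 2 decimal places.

Transitions are A↔G and C↔T; transversions are all other mismatches.
Transitions: 11. Transversions: 3.
R = 11/3 = 3.666666… ≈ 3.67 (to 2 d.p.).

3.67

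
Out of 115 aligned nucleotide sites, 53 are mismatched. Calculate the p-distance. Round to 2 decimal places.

0.46

p = 53/115 = 0.460869… ≈ 0.46 (to 2 d.p.).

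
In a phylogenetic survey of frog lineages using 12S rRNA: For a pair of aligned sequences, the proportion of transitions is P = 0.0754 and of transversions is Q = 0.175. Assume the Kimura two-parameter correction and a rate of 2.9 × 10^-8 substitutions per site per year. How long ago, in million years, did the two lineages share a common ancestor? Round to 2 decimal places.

Under the Kimura two-parameter model, d = −½ ln(1 − 2P − Q) − ¼ ln(1 − 2Q).
1 − 2P − Q = 0.6742, giving −½ ln(0.6742) = 0.197114.
1 − 2Q = 0.65, giving −¼ ln(0.65) = 0.107696.
d = 0.197114 + 0.107696 = 0.304810.
Under a molecular clock d = 2μt, so t = d/(2μ) = 0.304810 / (2 × 2.9 × 10^-8) = 5.26 million years.

5.26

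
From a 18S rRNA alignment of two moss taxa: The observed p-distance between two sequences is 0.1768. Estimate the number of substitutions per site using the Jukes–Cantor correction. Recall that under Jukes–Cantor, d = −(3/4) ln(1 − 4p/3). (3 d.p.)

0.202

d = −(3/4) ln(1 − 4p/3) = −0.75 ln(1 − 0.235733) = −0.75 ln(0.764267)
  = −0.75 × (-0.268838) = 0.201629 substitutions/site.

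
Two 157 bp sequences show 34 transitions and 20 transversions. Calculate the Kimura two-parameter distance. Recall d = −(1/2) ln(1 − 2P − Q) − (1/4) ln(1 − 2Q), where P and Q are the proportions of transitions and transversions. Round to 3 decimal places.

P = 34/157 ≈ 0.216561 and Q = 20/157 ≈ 0.127389.
Under the Kimura two-parameter model, d = −½ ln(1 − 2P − Q) − ¼ ln(1 − 2Q).
1 − 2P − Q = 0.439489, giving −½ ln(0.439489) = 0.411071.
1 − 2Q = 0.745222, giving −¼ ln(0.745222) = 0.073518.
d = 0.411071 + 0.073518 = 0.484589.

0.485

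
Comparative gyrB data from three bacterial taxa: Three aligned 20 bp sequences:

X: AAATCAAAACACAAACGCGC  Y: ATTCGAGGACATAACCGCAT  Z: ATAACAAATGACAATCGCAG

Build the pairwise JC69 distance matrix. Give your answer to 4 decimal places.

X–Y: 10/20 sites differ → p = 0.5, d = −0.75 ln(1 − 0.666667) = 0.823960 ≈ 0.8240.
X–Z: 7/20 sites differ → p = 0.35, d = −0.75 ln(1 − 0.466667) = 0.471457 ≈ 0.4715.
Y–Z: 10/20 sites differ → p = 0.5, d = −0.75 ln(1 − 0.666667) = 0.823960 ≈ 0.8240.

d(X,Y) = 0.8240, d(X,Z) = 0.4715, d(Y,Z) = 0.8240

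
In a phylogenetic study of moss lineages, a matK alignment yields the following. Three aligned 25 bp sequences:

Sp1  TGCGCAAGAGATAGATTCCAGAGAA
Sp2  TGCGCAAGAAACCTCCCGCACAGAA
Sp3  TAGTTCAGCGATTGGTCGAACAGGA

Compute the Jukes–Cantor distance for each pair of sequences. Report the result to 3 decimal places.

d(Sp1,Sp2) = 0.490, d(Sp1,Sp3) = 0.886, d(Sp2,Sp3) = 1.030

Sp1–Sp2: 9/25 sites differ → p = 0.36, d = −0.75 ln(1 − 0.48) = 0.490445 ≈ 0.490.
Sp1–Sp3: 13/25 sites differ → p = 0.52, d = −0.75 ln(1 − 0.693333) = 0.886495 ≈ 0.886.
Sp2–Sp3: 14/25 sites differ → p = 0.56, d = −0.75 ln(1 − 0.746667) = 1.029788 ≈ 1.030.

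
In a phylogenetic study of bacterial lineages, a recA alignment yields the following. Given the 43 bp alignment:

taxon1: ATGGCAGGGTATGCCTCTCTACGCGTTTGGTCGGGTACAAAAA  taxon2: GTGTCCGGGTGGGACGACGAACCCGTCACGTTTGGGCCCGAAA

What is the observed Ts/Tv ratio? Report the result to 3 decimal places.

Transitions are A↔G and C↔T; transversions are all other mismatches.
Transitions: 6. Transversions: 15.
R = 6/15 = 0.400.

0.400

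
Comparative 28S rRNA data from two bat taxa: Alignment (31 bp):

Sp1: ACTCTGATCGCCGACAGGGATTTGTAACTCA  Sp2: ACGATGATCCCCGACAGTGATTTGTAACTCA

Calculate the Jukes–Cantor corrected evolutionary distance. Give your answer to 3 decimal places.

The sequences differ at 4 of 31 sites (3, 4, 10, 18), so p = 4/31 ≈ 0.129032.
d = −(3/4) ln(1 − 4p/3) = −0.75 ln(1 − 0.172043) = −0.75 ln(0.827957)
  = −0.75 × (-0.188794) = 0.141596 substitutions/site.

0.142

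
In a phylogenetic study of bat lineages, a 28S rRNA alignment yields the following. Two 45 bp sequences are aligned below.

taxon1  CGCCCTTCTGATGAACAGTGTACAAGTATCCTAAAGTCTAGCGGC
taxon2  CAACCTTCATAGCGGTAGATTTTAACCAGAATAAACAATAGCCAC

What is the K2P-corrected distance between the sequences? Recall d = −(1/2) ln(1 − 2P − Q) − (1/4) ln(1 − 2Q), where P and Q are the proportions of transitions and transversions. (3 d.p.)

Of 45 sites, 7 differences are transitions and 16 are transversions, so P = 7/45 ≈ 0.155556 and Q = 16/45 ≈ 0.355556.
Under the Kimura two-parameter model, d = −½ ln(1 − 2P − Q) − ¼ ln(1 − 2Q).
1 − 2P − Q = 0.333332, giving −½ ln(0.333332) = 0.549308.
1 − 2Q = 0.288888, giving −¼ ln(0.288888) = 0.310429.
d = 0.549308 + 0.310429 = 0.859737.

0.860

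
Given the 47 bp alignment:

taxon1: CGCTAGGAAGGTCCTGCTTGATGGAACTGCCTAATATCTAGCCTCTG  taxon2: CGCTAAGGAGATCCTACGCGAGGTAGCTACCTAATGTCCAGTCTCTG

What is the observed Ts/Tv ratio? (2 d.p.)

Transitions are A↔G and C↔T; transversions are all other mismatches.
Transitions: 10. Transversions: 3.
R = 10/3 = 3.333333… ≈ 3.33 (to 2 d.p.).

3.33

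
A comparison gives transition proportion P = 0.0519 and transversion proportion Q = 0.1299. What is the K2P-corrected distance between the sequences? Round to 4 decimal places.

Under the Kimura two-parameter model, d = −½ ln(1 − 2P − Q) − ¼ ln(1 − 2Q).
1 − 2P − Q = 0.7663, giving −½ ln(0.7663) = 0.133091.
1 − 2Q = 0.7402, giving −¼ ln(0.7402) = 0.075209.
d = 0.133091 + 0.075209 = 0.208300.

0.2083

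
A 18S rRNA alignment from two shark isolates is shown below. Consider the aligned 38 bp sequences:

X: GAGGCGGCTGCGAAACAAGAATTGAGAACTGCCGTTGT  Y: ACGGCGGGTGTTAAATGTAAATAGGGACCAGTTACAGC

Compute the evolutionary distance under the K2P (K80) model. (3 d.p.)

0.916

Of 38 sites, 11 differences are transitions and 8 are transversions, so P = 11/38 ≈ 0.289474 and Q = 8/38 ≈ 0.210526.
Under the Kimura two-parameter model, d = −½ ln(1 − 2P − Q) − ¼ ln(1 − 2Q).
1 − 2P − Q = 0.210526, giving −½ ln(0.210526) = 0.779073.
1 − 2Q = 0.578948, giving −¼ ln(0.578948) = 0.136636.
d = 0.779073 + 0.136636 = 0.915709.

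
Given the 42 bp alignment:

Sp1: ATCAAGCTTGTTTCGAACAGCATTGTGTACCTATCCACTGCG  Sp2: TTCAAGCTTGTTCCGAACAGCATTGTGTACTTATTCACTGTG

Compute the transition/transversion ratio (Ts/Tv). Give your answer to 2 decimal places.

Transitions are A↔G and C↔T; transversions are all other mismatches.
Transitions: 4. Transversions: 1.
R = 4/1 = 4.00.

4.00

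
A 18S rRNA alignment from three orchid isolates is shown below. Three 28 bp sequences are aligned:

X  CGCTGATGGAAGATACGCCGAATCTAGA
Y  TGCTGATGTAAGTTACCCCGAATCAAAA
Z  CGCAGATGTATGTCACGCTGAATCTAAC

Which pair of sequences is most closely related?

X and Y

X–Y: 6/28 differ, p = 0.214, d = 0.252.
X–Z: 8/28 differ, p = 0.286, d = 0.360.
Y–Z: 8/28 differ, p = 0.286, d = 0.360.
The smallest distance is between X and Y.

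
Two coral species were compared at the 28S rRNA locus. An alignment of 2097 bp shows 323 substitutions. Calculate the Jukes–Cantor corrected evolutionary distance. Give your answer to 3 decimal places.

p = 323/2097 ≈ 0.15403.
d = −(3/4) ln(1 − 4p/3) = −0.75 ln(1 − 0.205373) = −0.75 ln(0.794627)
  = −0.75 × (-0.229882) = 0.172412 substitutions/site.

0.172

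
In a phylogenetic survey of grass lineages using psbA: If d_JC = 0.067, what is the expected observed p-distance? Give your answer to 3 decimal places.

0.064

p = (3/4)(1 − e^(−4d/3)) = 0.75 × (1 − e^(-0.089333)) = 0.75 × (1 − 0.914541) = 0.064094.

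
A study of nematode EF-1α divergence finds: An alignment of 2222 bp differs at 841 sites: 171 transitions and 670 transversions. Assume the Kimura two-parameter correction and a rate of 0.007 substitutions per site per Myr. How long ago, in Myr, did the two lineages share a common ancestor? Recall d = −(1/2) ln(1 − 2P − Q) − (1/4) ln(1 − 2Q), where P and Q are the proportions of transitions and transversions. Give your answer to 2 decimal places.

P = 171/2222 ≈ 0.076958 and Q = 670/2222 ≈ 0.30153.
Under the Kimura two-parameter model, d = −½ ln(1 − 2P − Q) − ¼ ln(1 − 2Q).
1 − 2P − Q = 0.544554, giving −½ ln(0.544554) = 0.303894.
1 − 2Q = 0.39694, giving −¼ ln(0.39694) = 0.230993.
d = 0.303894 + 0.230993 = 0.534887.
Under a molecular clock d = 2μt, so t = d/(2μ) = 0.534887 / (2 × 0.007) = 38.21 Myr.

38.21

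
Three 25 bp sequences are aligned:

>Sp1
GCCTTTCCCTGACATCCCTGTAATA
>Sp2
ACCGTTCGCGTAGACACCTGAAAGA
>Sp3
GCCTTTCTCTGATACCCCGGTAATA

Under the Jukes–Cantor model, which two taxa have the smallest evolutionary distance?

Sp1 and Sp3

Sp1–Sp2: 10/25 differ, p = 0.400, d = 0.572.
Sp1–Sp3: 4/25 differ, p = 0.160, d = 0.180.
Sp2–Sp3: 10/25 differ, p = 0.400, d = 0.572.
The smallest distance is between Sp1 and Sp3.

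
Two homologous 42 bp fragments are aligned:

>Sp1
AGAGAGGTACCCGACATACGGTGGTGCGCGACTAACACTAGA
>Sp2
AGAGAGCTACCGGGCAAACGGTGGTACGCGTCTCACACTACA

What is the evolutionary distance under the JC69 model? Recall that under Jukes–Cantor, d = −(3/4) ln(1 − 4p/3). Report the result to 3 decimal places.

The sequences differ at 8 of 42 sites (7, 12, 14, 17, 26, 31, 34, 41), so p = 8/42 ≈ 0.190476.
d = −(3/4) ln(1 − 4p/3) = −0.75 ln(1 − 0.253968) = −0.75 ln(0.746032)
  = −0.75 × (-0.292987) = 0.219740 substitutions/site.

0.220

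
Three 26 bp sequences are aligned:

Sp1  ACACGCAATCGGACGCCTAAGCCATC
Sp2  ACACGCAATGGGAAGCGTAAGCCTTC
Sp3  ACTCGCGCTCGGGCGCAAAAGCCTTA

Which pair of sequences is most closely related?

Sp1–Sp2: 4/26 differ, p = 0.154, d = 0.172.
Sp1–Sp3: 8/26 differ, p = 0.308, d = 0.396.
Sp2–Sp3: 9/26 differ, p = 0.346, d = 0.464.
The smallest distance is between Sp1 and Sp2.

Sp1 and Sp2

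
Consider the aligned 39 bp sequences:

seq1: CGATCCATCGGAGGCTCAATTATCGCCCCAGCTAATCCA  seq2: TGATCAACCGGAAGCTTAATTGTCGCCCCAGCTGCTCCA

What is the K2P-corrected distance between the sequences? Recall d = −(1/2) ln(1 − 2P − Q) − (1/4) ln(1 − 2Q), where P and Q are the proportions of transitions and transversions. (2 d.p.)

0.25

Of 39 sites, 6 differences are transitions and 2 are transversions, so P = 6/39 ≈ 0.153846 and Q = 2/39 ≈ 0.051282.
Under the Kimura two-parameter model, d = −½ ln(1 − 2P − Q) − ¼ ln(1 − 2Q).
1 − 2P − Q = 0.641026, giving −½ ln(0.641026) = 0.222343.
1 − 2Q = 0.897436, giving −¼ ln(0.897436) = 0.027053.
d = 0.222343 + 0.027053 = 0.249396.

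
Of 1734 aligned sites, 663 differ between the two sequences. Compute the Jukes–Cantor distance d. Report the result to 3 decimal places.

p = 663/1734 ≈ 0.382353.
d = −(3/4) ln(1 − 4p/3) = −0.75 ln(1 − 0.509804) = −0.75 ln(0.490196)
  = −0.75 × (-0.712950) = 0.534713 substitutions/site.

0.535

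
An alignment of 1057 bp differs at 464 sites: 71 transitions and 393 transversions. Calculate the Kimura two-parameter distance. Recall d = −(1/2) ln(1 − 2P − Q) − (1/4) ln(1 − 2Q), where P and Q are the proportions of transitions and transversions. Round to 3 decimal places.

0.693

P = 71/1057 ≈ 0.067171 and Q = 393/1057 ≈ 0.371807.
Under the Kimura two-parameter model, d = −½ ln(1 − 2P − Q) − ¼ ln(1 − 2Q).
1 − 2P − Q = 0.493851, giving −½ ln(0.493851) = 0.352761.
1 − 2Q = 0.256386, giving −¼ ln(0.256386) = 0.340268.
d = 0.352761 + 0.340268 = 0.693029.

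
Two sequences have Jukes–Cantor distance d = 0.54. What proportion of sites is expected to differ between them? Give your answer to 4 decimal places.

0.3849

p = (3/4)(1 − e^(−4d/3)) = 0.75 × (1 − e^(-0.72)) = 0.75 × (1 − 0.486752) = 0.384936.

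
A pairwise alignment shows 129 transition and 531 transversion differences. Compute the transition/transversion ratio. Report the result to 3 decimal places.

R = 129/531 = 0.242937… ≈ 0.243 (to 3 d.p.).

0.243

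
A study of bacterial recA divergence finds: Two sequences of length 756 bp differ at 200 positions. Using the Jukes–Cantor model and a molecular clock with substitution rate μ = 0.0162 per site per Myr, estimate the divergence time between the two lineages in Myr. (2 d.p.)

10.07

p = 200/756 ≈ 0.26455.
d = −(3/4) ln(1 − 4p/3) = −0.75 ln(1 − 0.352733) = −0.75 ln(0.647267)
  = −0.75 × (-0.434996) = 0.326247 substitutions/site.
Under a molecular clock d = 2μt, so t = d/(2μ) = 0.326247 / (2 × 0.0162) = 10.07 Myr.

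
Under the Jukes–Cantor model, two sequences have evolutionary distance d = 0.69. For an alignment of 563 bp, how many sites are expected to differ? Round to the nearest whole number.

254

Invert JC69: p = (3/4)(1 − e^(−4d/3)) = 0.75 × (1 − e^(-0.92)) = 0.75 × (1 − 0.398519) = 0.451111.
Expected differing sites = pL ≈ 0.451111 × 563 = 253.975493 ≈ 254.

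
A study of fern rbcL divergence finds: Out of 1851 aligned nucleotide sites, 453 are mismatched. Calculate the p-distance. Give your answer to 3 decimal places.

0.245

p = 453/1851 = 0.244732… ≈ 0.245 (to 3 d.p.).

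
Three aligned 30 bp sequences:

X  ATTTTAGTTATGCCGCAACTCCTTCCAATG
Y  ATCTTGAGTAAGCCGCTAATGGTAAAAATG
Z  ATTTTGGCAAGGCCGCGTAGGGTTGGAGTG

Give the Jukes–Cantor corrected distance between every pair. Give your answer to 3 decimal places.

X–Y: 12/30 sites differ → p = 0.4, d = −0.75 ln(1 − 0.533333) = 0.571605 ≈ 0.572.
X–Z: 13/30 sites differ → p ≈ 0.433333, d = −0.75 ln(1 − 0.577777) = 0.646666 ≈ 0.647.
Y–Z: 12/30 sites differ → p = 0.4, d = −0.75 ln(1 − 0.533333) = 0.571605 ≈ 0.572.

d(X,Y) = 0.572, d(X,Z) = 0.647, d(Y,Z) = 0.572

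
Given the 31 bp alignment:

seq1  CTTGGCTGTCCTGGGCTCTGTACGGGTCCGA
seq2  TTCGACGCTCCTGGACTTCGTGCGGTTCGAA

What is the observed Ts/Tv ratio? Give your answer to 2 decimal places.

Transitions are A↔G and C↔T; transversions are all other mismatches.
Transitions: 8. Transversions: 4.
R = 8/4 = 2.00.

2.00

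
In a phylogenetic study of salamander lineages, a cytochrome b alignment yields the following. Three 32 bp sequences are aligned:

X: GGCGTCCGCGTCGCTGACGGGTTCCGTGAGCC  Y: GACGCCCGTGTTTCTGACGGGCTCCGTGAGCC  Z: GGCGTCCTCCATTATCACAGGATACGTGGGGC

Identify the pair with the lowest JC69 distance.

X and Y

X–Y: 6/32 differ, p = 0.188, d = 0.216.
X–Z: 12/32 differ, p = 0.375, d = 0.520.
Y–Z: 13/32 differ, p = 0.406, d = 0.585.
The smallest distance is between X and Y.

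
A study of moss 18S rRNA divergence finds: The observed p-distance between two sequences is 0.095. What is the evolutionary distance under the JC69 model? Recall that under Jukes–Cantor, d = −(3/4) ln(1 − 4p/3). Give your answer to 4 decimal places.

0.1016

d = −(3/4) ln(1 − 4p/3) = −0.75 ln(1 − 0.126667) = −0.75 ln(0.873333)
  = −0.75 × (-0.135438) = 0.101579 substitutions/site.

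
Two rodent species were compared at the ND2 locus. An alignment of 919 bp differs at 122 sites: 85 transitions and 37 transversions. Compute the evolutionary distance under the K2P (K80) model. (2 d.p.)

0.15

P = 85/919 ≈ 0.092492 and Q = 37/919 ≈ 0.040261.
Under the Kimura two-parameter model, d = −½ ln(1 − 2P − Q) − ¼ ln(1 − 2Q).
1 − 2P − Q = 0.774755, giving −½ ln(0.774755) = 0.127604.
1 − 2Q = 0.919478, giving −¼ ln(0.919478) = 0.020987.
d = 0.127604 + 0.020987 = 0.148591.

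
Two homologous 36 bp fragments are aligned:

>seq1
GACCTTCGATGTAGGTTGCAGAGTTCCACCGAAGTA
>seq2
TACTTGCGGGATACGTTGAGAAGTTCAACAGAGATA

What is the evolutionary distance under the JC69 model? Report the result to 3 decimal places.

0.548

The sequences differ at 14 of 36 sites, so p = 14/36 ≈ 0.388889.
d = −(3/4) ln(1 − 4p/3) = −0.75 ln(1 − 0.518519) = −0.75 ln(0.481481)
  = −0.75 × (-0.730889) = 0.548167 substitutions/site.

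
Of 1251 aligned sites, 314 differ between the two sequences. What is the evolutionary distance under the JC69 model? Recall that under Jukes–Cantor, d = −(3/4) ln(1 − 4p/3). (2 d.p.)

0.31

p = 314/1251 ≈ 0.250999.
d = −(3/4) ln(1 − 4p/3) = −0.75 ln(1 − 0.334665) = −0.75 ln(0.665335)
  = −0.75 × (-0.407465) = 0.305599 substitutions/site.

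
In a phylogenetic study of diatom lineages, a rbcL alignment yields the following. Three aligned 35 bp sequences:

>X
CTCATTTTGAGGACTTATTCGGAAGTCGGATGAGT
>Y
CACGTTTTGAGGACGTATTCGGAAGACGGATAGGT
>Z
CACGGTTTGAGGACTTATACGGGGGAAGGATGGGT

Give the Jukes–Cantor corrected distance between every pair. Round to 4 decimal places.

X–Y: 6/35 sites differ → p ≈ 0.171429, d = −0.75 ln(1 − 0.228572) = 0.194634 ≈ 0.1946.
X–Z: 9/35 sites differ → p ≈ 0.257143, d = −0.75 ln(1 − 0.342857) = 0.314890 ≈ 0.3149.
Y–Z: 7/35 sites differ → p = 0.2, d = −0.75 ln(1 − 0.266667) = 0.232617 ≈ 0.2326.

d(X,Y) = 0.1946, d(X,Z) = 0.3149, d(Y,Z) = 0.2326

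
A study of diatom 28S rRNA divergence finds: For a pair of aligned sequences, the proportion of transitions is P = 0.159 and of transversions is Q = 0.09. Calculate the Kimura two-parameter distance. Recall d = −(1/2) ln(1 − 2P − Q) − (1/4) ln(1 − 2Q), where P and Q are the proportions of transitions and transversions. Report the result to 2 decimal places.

0.31

Under the Kimura two-parameter model, d = −½ ln(1 − 2P − Q) − ¼ ln(1 − 2Q).
1 − 2P − Q = 0.592, giving −½ ln(0.592) = 0.262124.
1 − 2Q = 0.82, giving −¼ ln(0.82) = 0.049613.
d = 0.262124 + 0.049613 = 0.311737.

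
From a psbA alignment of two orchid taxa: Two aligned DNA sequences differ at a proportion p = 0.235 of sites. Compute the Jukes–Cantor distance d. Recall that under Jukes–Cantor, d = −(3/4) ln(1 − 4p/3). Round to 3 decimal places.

d = −(3/4) ln(1 − 4p/3) = −0.75 ln(1 − 0.313333) = −0.75 ln(0.686667)
  = −0.75 × (-0.375906) = 0.281930 substitutions/site.

0.282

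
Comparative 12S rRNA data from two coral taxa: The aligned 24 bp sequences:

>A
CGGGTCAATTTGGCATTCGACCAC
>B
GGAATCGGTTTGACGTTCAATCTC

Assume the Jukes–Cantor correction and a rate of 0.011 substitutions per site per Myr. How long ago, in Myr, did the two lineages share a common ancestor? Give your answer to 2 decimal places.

The sequences differ at 10 of 24 sites (1, 3, 4, 7, 8, 13, 15, 19, 21, 23), so p = 10/24 ≈ 0.416667.
d = −(3/4) ln(1 − 4p/3) = −0.75 ln(1 − 0.555556) = −0.75 ln(0.444444)
  = −0.75 × (-0.810931) = 0.608198 substitutions/site.
Under a molecular clock d = 2μt, so t = d/(2μ) = 0.608198 / (2 × 0.011) = 27.65 Myr.

27.65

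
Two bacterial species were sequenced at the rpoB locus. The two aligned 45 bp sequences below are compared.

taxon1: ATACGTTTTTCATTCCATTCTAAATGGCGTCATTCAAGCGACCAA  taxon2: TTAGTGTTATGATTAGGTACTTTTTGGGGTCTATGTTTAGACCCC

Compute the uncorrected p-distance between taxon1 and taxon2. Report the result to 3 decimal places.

0.511

The sequences differ at 23 of 45 positions.
p = 23/45 = 0.511111… ≈ 0.511 (to 3 d.p.).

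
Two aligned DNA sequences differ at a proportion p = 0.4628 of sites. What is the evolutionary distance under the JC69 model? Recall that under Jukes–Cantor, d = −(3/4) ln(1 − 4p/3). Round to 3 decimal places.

0.720

d = −(3/4) ln(1 − 4p/3) = −0.75 ln(1 − 0.617067) = −0.75 ln(0.382933)
  = −0.75 × (-0.959895) = 0.719921 substitutions/site.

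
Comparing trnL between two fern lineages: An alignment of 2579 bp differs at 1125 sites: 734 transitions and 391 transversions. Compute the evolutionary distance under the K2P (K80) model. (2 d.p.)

0.73

P = 734/2579 ≈ 0.284606 and Q = 391/2579 ≈ 0.151609.
Under the Kimura two-parameter model, d = −½ ln(1 − 2P − Q) − ¼ ln(1 − 2Q).
1 − 2P − Q = 0.279179, giving −½ ln(0.279179) = 0.637951.
1 − 2Q = 0.696782, giving −¼ ln(0.696782) = 0.090321.
d = 0.637951 + 0.090321 = 0.728272.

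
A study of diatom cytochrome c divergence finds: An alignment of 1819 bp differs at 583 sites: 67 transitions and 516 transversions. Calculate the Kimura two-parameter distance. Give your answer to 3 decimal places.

P = 67/1819 ≈ 0.036833 and Q = 516/1819 ≈ 0.283672.
Under the Kimura two-parameter model, d = −½ ln(1 − 2P − Q) − ¼ ln(1 − 2Q).
1 − 2P − Q = 0.642662, giving −½ ln(0.642662) = 0.221068.
1 − 2Q = 0.432656, giving −¼ ln(0.432656) = 0.209453.
d = 0.221068 + 0.209453 = 0.430521.

0.431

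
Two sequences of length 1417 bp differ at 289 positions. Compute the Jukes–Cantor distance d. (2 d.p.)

p = 289/1417 ≈ 0.203952.
d = −(3/4) ln(1 − 4p/3) = −0.75 ln(1 − 0.271936) = −0.75 ln(0.728064)
  = −0.75 × (-0.317366) = 0.238025 substitutions/site.

0.24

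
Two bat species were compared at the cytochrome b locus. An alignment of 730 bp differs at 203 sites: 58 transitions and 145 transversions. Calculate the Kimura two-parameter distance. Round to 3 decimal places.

0.348

P = 58/730 ≈ 0.079452 and Q = 145/730 ≈ 0.19863.
Under the Kimura two-parameter model, d = −½ ln(1 − 2P − Q) − ¼ ln(1 − 2Q).
1 − 2P − Q = 0.642466, giving −½ ln(0.642466) = 0.221221.
1 − 2Q = 0.60274, giving −¼ ln(0.60274) = 0.126567.
d = 0.221221 + 0.126567 = 0.347788.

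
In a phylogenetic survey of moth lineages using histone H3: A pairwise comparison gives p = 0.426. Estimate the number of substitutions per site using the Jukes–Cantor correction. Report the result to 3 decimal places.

0.629

d = −(3/4) ln(1 − 4p/3) = −0.75 ln(1 − 0.568) = −0.75 ln(0.432)
  = −0.75 × (-0.839330) = 0.629498 substitutions/site.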